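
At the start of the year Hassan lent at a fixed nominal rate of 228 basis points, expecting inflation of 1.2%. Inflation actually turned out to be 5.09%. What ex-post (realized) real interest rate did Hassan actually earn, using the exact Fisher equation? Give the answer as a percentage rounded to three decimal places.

Ex-post: (1 + 0.0228)/(1 + 0.0509) − 1 = -2.6739%
So the realized real rate is -2.674%.

-2.674%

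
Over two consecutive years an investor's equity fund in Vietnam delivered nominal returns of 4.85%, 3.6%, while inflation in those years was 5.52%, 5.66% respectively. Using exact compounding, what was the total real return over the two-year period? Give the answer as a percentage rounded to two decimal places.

Nominal growth factor = 1.0485 × 1.0360 = 1.086246
Price-level growth factor = 1.0552 × 1.0566 = 1.114924
Real growth factor = 1.086246 / 1.114924 = 0.974278
Total real return = 0.974278 − 1 → -2.57%.

-2.57%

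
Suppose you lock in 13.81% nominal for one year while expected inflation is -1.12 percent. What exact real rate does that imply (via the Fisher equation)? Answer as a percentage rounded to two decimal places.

1 + r = 1.13810 / 0.98880 = 1.150991
r = 1.150991 − 1 = 15.0991%, i.e. 15.10%.

15.10%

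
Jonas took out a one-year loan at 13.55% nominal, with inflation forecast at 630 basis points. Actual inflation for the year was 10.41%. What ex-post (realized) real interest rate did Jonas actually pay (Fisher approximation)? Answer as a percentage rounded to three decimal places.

Ex-post: 13.55% − 10.41% = 3.140%
So the realized real rate is 3.140%.

3.140%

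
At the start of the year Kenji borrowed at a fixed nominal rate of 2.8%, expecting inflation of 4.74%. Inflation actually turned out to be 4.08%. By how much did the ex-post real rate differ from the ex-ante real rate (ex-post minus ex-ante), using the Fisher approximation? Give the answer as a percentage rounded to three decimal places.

0.660%

Ex-ante: 2.8% − 4.74% = -1.940%
Ex-post: 2.8% − 4.08% = -1.280%
Difference (ex-post − ex-ante) = 0.6600% → 0.660%.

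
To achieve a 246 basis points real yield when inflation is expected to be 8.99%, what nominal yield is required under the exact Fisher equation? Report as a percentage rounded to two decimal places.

11.67%

(1 + i) = (1 + r)(1 + π) = 1.02460 × 1.08990 = 1.11671154
i = 1.11671154 − 1, so the required nominal rate is 11.67%.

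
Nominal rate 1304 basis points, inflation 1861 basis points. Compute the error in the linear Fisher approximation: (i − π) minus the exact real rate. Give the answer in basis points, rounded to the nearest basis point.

-87 basis points

Approximate: r ≈ 13.040% − 18.610% = -5.5700%
Exact: (1 + 0.1304)/(1 + 0.1861) − 1 = -4.6961%
Error = -5.5700% − (-4.6961%) = -0.8739% → -87 basis points.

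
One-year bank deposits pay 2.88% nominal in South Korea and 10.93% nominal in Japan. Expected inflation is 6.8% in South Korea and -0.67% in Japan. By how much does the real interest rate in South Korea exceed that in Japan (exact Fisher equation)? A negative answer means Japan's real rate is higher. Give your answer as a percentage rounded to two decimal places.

-15.35%

South Korea: (1 + 0.0288)/(1 + 0.0680) − 1 = -3.6704%
Japan: (1 + 0.1093)/(1 − 0.0067) − 1 = 11.6782%
Differential = -3.6704% − 11.6782% = -15.3487% → -15.35%.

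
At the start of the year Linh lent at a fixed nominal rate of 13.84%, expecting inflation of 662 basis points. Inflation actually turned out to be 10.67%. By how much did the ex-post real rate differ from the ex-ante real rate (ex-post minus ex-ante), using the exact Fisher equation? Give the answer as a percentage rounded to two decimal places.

Ex-ante: (1 + 0.1384)/(1 + 0.0662) − 1 = 6.7717%
Ex-post: (1 + 0.1384)/(1 + 0.1067) − 1 = 2.8644%
Difference (ex-post − ex-ante) = -3.9073% → -3.91%.

-3.91%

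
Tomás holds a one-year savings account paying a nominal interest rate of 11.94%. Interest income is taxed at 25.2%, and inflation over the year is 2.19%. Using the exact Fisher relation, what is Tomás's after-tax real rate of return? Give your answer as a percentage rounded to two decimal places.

6.60%

After-tax nominal return = 11.94% × (1 − 0.252) = 8.93112%.
1 + r = 1.0893112 / 1.02190 = 1.065967
After-tax real rate = 1.065967 − 1 → 6.60%.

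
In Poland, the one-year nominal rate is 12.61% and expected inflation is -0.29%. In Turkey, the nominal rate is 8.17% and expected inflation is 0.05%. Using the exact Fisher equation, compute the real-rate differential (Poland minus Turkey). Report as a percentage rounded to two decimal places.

4.82%

Poland: (1 + 0.1261)/(1 − 0.0029) − 1 = 12.9375%
Turkey: (1 + 0.0817)/(1 + 0.0005) − 1 = 8.1159%
Differential = 12.9375% − 8.1159% = 4.8216% → 4.82%.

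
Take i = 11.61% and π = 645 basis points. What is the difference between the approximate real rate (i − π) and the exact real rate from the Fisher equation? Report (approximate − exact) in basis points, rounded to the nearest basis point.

Approximate: r ≈ 11.610% − 6.450% = 5.1600%
Exact: (1 + 0.1161)/(1 + 0.0645) − 1 = 4.8473%
Error = 5.1600% − 4.8473% = 0.3127% → 31 basis points.

31 basis points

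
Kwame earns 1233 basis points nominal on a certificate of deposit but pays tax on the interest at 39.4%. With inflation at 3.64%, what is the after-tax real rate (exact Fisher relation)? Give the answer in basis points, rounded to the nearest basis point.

After-tax nominal return = 12.33% × (1 − 0.394) = 7.47198%.
1 + r = 1.0747198 / 1.03640 = 1.036974
After-tax real rate = 1.036974 − 1 → 370 basis points.

370 basis points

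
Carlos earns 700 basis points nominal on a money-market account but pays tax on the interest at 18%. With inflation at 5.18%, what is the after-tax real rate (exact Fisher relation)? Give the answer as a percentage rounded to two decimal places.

After-tax nominal return = 7% × (1 − 0.18) = 5.7400%.
1 + r = 1.05740 / 1.05180 = 1.005324
After-tax real rate = 1.005324 − 1 → 0.53%.

0.53%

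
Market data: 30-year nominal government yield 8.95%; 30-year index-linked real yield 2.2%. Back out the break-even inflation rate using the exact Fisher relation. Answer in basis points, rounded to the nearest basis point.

660 basis points

(1 + π) = (1 + i)/(1 + r) = 1.08950 / 1.02200 = 1.066047
Break-even inflation = 1.066047 − 1 → 660 basis points.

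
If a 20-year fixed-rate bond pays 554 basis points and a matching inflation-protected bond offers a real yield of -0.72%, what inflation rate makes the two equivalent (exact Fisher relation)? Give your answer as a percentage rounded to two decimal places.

6.31%

(1 + π) = (1 + i)/(1 + r) = 1.05540 / 0.99280 = 1.063054
Break-even inflation = 1.063054 − 1 → 6.31%.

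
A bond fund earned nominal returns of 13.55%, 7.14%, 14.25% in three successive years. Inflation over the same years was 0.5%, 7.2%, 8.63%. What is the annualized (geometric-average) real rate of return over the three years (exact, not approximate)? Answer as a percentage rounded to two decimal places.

5.90%

Compound the nominal returns: 1.1355 × 1.0714 × 1.1425 = 1.38993659.
Compound inflation: 1.0050 × 1.0720 × 1.0863 = 1.17033617.
Deflate: 1.38993659 / 1.17033617 = 1.18763876.
Annualized real rate = 1.18763876^(1/3) − 1 = 5.8997% → 5.90%.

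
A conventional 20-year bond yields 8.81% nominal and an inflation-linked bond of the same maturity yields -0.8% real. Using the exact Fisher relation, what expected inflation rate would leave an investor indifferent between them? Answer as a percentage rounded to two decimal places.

(1 + π) = (1 + i)/(1 + r) = 1.08810 / 0.99200 = 1.096875
Break-even inflation = 1.096875 − 1 → 9.69%.

9.69%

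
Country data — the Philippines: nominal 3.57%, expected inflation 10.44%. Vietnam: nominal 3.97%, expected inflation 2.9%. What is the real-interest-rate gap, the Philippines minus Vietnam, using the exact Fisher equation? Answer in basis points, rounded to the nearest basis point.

-726 basis points

The Philippines: (1 + 0.0357)/(1 + 0.1044) − 1 = -6.2206%
Vietnam: (1 + 0.0397)/(1 + 0.0290) − 1 = 1.0398%
Differential = -6.2206% − 1.0398% = -7.2604% → -726 basis points.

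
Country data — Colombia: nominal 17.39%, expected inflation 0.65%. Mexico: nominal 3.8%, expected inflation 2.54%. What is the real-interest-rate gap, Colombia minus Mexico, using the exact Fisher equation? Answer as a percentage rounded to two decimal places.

Colombia: (1 + 0.1739)/(1 + 0.0065) − 1 = 16.6319%
Mexico: (1 + 0.0380)/(1 + 0.0254) − 1 = 1.2288%
Differential = 16.6319% − 1.2288% = 15.4031% → 15.40%.

15.40%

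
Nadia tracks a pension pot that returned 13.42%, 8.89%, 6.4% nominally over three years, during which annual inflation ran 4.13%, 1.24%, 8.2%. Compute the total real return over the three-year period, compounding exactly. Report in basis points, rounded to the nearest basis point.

1520 basis points

Nominal growth factor = 1.1342 × 1.0889 × 1.0640 = 1.314072
Price-level growth factor = 1.0413 × 1.0124 × 1.0820 = 1.140658
Real growth factor = 1.314072 / 1.140658 = 1.152031
Total real return = 1.152031 − 1 → 1520 basis points.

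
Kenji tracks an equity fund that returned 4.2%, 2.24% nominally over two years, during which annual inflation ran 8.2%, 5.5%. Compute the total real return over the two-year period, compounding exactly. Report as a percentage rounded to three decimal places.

Compound the nominal returns: 1.0420 × 1.0224 = 1.065341.
Compound inflation: 1.0820 × 1.0550 = 1.141510.
Deflate: 1.065341 / 1.141510 = 0.933273.
Total real return = 0.933273 − 1 → -6.673%.

-6.673%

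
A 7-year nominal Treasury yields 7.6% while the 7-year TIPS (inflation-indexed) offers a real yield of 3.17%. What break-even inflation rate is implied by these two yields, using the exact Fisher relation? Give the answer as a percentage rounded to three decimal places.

(1 + π) = (1 + i)/(1 + r) = 1.07600 / 1.03170 = 1.042939
Break-even inflation = 1.042939 − 1 → 4.294%.

4.294%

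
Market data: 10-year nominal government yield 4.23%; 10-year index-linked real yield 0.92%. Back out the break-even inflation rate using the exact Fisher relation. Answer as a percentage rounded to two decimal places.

3.28%

(1 + π) = (1 + i)/(1 + r) = 1.04230 / 1.00920 = 1.032798
Break-even inflation = 1.032798 − 1 → 3.28%.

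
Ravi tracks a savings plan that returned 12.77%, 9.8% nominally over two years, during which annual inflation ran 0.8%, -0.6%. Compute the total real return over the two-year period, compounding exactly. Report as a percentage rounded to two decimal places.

23.58%

Nominal growth factor = 1.1277 × 1.0980 = 1.238215
Price-level growth factor = 1.0080 × 0.9940 = 1.001952
Real growth factor = 1.238215 / 1.001952 = 1.235802
Total real return = 1.235802 − 1 → 23.58%.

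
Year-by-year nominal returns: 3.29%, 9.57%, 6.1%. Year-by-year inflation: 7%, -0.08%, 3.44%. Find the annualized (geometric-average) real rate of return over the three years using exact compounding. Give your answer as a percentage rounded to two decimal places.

2.78%

Nominal growth factor = 1.0329 × 1.0957 × 1.0610 = 1.20078519
Price-level growth factor = 1.0700 × 0.9992 × 1.0344 = 1.10592255
Real growth factor = 1.20078519 / 1.10592255 = 1.08577693
Annualized real rate = 1.08577693^(1/3) − 1 = 2.7812% → 2.78%.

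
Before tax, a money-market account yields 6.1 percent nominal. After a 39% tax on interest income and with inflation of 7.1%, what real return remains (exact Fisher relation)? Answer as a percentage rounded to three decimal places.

After-tax nominal return = 6.1% × (1 − 0.39) = 3.7210%.
1 + r = 1.03721 / 1.07100 = 0.968450
After-tax real rate = 0.968450 − 1 → -3.155%.

-3.155%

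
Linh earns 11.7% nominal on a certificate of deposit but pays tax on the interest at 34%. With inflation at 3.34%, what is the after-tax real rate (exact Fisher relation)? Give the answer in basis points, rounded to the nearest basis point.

424 basis points

After-tax nominal return = 11.7% × (1 − 0.34) = 7.7220%.
1 + r = 1.07722 / 1.03340 = 1.042404
After-tax real rate = 1.042404 − 1 → 424 basis points.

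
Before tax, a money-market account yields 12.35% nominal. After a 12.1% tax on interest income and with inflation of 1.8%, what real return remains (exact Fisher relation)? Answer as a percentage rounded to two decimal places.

After-tax nominal return = 12.35% × (1 − 0.121) = 10.85565%.
1 + r = 1.1085565 / 1.01800 = 1.088955
After-tax real rate = 1.088955 − 1 → 8.90%.

8.90%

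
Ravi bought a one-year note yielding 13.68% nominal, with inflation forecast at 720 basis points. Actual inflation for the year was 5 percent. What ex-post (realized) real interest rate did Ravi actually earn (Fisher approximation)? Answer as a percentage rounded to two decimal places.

8.68%

Ex-post: 13.68% − 5% = 8.680%
So the realized real rate is 8.68%.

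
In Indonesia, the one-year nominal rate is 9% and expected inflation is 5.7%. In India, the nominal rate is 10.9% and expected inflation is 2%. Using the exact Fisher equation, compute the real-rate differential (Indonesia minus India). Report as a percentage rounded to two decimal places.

-5.60%

Indonesia: (1 + 0.0900)/(1 + 0.0570) − 1 = 3.1220%
India: (1 + 0.1090)/(1 + 0.0200) − 1 = 8.7255%
Differential = 3.1220% − 8.7255% = -5.6034% → -5.60%.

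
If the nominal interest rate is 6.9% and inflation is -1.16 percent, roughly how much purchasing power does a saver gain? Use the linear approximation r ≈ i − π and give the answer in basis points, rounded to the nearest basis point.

r ≈ i − π = 6.9% − (-1.16%) = 806 basis points.

806 basis points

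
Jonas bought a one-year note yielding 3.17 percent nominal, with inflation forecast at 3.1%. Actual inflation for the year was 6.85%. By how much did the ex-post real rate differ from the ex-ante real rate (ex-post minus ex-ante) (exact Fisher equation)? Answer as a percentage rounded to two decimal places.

Ex-ante: (1 + 0.0317)/(1 + 0.0310) − 1 = 0.0679%
Ex-post: (1 + 0.0317)/(1 + 0.0685) − 1 = -3.4441%
Difference (ex-post − ex-ante) = -3.5120% → -3.51%.

-3.51%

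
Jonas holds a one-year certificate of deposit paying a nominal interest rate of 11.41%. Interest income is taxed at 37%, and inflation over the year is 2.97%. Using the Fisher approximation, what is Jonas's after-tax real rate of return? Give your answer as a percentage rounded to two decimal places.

After-tax nominal return = 11.41% × (1 − 0.37) = 7.1883%.
r ≈ 7.1883% − 2.97% → 4.22%.

4.22%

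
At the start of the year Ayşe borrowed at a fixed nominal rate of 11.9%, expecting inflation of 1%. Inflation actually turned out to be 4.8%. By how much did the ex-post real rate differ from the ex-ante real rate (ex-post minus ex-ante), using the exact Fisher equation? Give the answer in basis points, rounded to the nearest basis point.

Ex-ante: (1 + 0.1190)/(1 + 0.0100) − 1 = 10.7921%
Ex-post: (1 + 0.1190)/(1 + 0.0480) − 1 = 6.7748%
Difference (ex-post − ex-ante) = -4.0173% → -402 basis points.

-402 basis points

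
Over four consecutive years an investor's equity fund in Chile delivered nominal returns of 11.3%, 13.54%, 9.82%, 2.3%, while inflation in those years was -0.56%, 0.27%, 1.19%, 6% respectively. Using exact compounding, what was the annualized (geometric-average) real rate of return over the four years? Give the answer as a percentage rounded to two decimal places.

7.34%

Compound the nominal returns: 1.1130 × 1.1354 × 1.0982 × 1.0230 = 1.41971486.
Compound inflation: 0.9944 × 1.0027 × 1.0119 × 1.0600 = 1.06948720.
Deflate: 1.41971486 / 1.06948720 = 1.32747251.
Annualized real rate = 1.32747251^(1/4) − 1 = 7.3387% → 7.34%.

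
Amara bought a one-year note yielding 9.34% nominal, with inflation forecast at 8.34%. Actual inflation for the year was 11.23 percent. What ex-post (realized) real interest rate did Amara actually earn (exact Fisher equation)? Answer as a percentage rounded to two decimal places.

Ex-post: (1 + 0.0934)/(1 + 0.1123) − 1 = -1.6992%
So the realized real rate is -1.70%.

-1.70%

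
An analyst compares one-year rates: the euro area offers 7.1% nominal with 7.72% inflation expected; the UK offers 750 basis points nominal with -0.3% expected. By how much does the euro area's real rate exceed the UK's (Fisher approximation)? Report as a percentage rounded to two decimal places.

-8.42%

The euro area: 7.1% − 7.72% = -0.620%
The UK: 7.5% − (-0.3%) = 7.800%
Differential = -8.420% → -8.42%.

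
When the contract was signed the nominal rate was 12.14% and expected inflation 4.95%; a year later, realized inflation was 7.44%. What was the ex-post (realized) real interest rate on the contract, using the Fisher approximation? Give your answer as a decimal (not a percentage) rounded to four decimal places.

Ex-post: 12.14% − 7.44% = 4.700%
So the realized real rate is 0.0470.

0.0470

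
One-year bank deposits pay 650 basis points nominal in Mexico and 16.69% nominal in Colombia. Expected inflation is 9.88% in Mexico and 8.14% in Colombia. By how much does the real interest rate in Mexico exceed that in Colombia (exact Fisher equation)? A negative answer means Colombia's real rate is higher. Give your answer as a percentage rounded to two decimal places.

-10.98%

Mexico: (1 + 0.0650)/(1 + 0.0988) − 1 = -3.0761%
Colombia: (1 + 0.1669)/(1 + 0.0814) − 1 = 7.9064%
Differential = -3.0761% − 7.9064% = -10.9825% → -10.98%.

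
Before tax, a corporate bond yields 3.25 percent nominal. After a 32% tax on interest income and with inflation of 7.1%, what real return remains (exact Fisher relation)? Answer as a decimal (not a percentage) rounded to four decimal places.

-0.0457

After-tax nominal return = 3.25% × (1 − 0.32) = 2.2100%.
1 + r = 1.02210 / 1.07100 = 0.954342
After-tax real rate = 0.954342 − 1 → -0.0457.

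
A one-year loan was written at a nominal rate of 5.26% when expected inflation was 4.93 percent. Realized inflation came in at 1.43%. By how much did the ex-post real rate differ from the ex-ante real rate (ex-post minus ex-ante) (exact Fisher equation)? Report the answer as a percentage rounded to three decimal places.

3.462%

Ex-ante: (1 + 0.0526)/(1 + 0.0493) − 1 = 0.31450%
Ex-post: (1 + 0.0526)/(1 + 0.0143) − 1 = 3.77600%
Difference (ex-post − ex-ante) = 3.46151% → 3.462%.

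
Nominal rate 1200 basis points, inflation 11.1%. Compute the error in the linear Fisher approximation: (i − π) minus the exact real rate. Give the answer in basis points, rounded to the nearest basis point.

Approximate: r ≈ 12.000% − 11.100% = 0.9000%
Exact: (1 + 0.1200)/(1 + 0.1110) − 1 = 0.8101%
Error = 0.9000% − 0.8101% = 0.0899% → 9 basis points.

9 basis points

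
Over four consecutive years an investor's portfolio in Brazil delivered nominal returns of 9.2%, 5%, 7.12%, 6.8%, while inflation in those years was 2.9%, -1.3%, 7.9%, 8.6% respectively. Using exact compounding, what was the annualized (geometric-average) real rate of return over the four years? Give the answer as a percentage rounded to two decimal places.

Compound the nominal returns: 1.0920 × 1.0500 × 1.0712 × 1.0680 = 1.31175810.
Compound inflation: 1.0290 × 0.9870 × 1.0790 × 1.0860 = 1.19010094.
Deflate: 1.31175810 / 1.19010094 = 1.10222424.
Annualized real rate = 1.10222424^(1/4) − 1 = 2.4631% → 2.46%.

2.46%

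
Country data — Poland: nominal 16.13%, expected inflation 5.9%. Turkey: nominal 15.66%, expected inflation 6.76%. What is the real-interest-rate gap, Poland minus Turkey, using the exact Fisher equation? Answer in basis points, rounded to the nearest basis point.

132 basis points

Poland: (1 + 0.1613)/(1 + 0.0590) − 1 = 9.6601%
Turkey: (1 + 0.1566)/(1 + 0.0676) − 1 = 8.3365%
Differential = 9.6601% − 8.3365% = 1.3236% → 132 basis points.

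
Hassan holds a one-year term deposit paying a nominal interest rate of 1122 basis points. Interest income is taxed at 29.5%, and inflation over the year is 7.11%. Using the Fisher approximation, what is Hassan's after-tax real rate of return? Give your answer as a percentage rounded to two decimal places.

0.80%

After-tax nominal return = 11.22% × (1 − 0.295) = 7.9101%.
r ≈ 7.9101% − 7.11% → 0.80%.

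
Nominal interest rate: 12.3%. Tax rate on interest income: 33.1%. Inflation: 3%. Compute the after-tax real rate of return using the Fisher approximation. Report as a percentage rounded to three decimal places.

After-tax nominal return = 12.3% × (1 − 0.331) = 8.2287%.
r ≈ 8.2287% − 3% → 5.229%.

5.229%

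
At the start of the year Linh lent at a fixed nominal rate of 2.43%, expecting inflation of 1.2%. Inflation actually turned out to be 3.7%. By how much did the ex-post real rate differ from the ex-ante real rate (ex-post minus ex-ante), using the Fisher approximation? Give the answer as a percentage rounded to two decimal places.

-2.50%

Ex-ante: 2.43% − 1.2% = 1.230%
Ex-post: 2.43% − 3.7% = -1.270%
Difference (ex-post − ex-ante) = -2.5000% → -2.50%.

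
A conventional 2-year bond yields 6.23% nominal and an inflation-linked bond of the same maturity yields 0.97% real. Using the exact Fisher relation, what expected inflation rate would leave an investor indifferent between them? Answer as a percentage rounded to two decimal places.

(1 + π) = (1 + i)/(1 + r) = 1.06230 / 1.00970 = 1.052095
Break-even inflation = 1.052095 − 1 → 5.21%.

5.21%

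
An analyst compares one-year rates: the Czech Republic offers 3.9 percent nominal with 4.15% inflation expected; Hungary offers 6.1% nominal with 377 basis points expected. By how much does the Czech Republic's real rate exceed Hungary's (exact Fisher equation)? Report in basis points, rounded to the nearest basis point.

-249 basis points

The Czech Republic: (1 + 0.0390)/(1 + 0.0415) − 1 = -0.2400%
Hungary: (1 + 0.0610)/(1 + 0.0377) − 1 = 2.2454%
Differential = -0.2400% − 2.2454% = -2.4854% → -249 basis points.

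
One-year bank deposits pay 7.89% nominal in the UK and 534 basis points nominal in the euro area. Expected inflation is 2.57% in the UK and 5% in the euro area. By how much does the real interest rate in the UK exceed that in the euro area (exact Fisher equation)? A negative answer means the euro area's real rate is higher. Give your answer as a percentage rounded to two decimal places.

4.86%

The UK: (1 + 0.0789)/(1 + 0.0257) − 1 = 5.1867%
The euro area: (1 + 0.0534)/(1 + 0.0500) − 1 = 0.3238%
Differential = 5.1867% − 0.3238% = 4.8629% → 4.86%.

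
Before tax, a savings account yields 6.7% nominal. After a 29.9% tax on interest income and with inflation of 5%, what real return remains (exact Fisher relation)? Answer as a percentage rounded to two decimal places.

After-tax nominal return = 6.7% × (1 − 0.299) = 4.6967%.
1 + r = 1.046967 / 1.05000 = 0.997111
After-tax real rate = 0.997111 − 1 → -0.29%.

-0.29%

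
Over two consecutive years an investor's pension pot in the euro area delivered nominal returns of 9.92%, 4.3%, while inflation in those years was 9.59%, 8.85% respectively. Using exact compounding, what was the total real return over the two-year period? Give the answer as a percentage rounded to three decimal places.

-3.892%

Compound the nominal returns: 1.0992 × 1.0430 = 1.1464656.
Compound inflation: 1.0959 × 1.0885 = 1.1928872.
Deflate: 1.1464656 / 1.1928872 = 0.9610847.
Total real return = 0.9610847 − 1 → -3.892%.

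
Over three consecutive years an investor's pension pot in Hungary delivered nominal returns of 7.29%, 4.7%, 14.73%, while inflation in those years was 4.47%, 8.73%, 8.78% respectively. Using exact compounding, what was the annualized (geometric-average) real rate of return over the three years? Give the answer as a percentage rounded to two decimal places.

1.41%

Nominal growth factor = 1.0729 × 1.0470 × 1.1473 = 1.28879226
Price-level growth factor = 1.0447 × 1.0873 × 1.0878 = 1.23563453
Real growth factor = 1.28879226 / 1.23563453 = 1.04302059
Annualized real rate = 1.04302059^(1/3) − 1 = 1.4139% → 1.41%.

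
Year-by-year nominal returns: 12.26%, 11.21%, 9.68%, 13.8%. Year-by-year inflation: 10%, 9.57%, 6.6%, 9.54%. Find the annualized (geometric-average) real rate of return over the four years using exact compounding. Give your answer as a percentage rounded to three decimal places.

Compound the nominal returns: 1.1226 × 1.1121 × 1.0968 × 1.1380 = 1.55825519.
Compound inflation: 1.1000 × 1.0957 × 1.0660 × 1.0954 = 1.40738944.
Deflate: 1.55825519 / 1.40738944 = 1.10719546.
Annualized real rate = 1.10719546^(1/4) − 1 = 2.5784% → 2.578%.

2.578%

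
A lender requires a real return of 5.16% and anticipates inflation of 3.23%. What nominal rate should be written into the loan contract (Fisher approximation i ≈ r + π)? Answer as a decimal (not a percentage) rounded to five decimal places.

i ≈ r + π = 5.16% + 3.23% = 0.08390.

0.08390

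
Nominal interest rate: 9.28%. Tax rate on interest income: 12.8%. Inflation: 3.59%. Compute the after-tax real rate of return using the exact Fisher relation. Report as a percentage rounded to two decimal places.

4.35%

After-tax nominal return = 9.28% × (1 − 0.128) = 8.09216%.
1 + r = 1.0809216 / 1.03590 = 1.043461
After-tax real rate = 1.043461 − 1 → 4.35%.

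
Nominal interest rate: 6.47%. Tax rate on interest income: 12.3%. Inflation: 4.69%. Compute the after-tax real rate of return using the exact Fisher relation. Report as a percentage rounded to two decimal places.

After-tax nominal return = 6.47% × (1 − 0.123) = 5.67419%.
1 + r = 1.0567419 / 1.04690 = 1.009401
After-tax real rate = 1.009401 − 1 → 0.94%.

0.94%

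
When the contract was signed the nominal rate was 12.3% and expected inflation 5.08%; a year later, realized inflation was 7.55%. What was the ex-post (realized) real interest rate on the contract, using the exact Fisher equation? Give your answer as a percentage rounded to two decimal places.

4.42%

Ex-post: (1 + 0.1230)/(1 + 0.0755) − 1 = 4.4166%
So the realized real rate is 4.42%.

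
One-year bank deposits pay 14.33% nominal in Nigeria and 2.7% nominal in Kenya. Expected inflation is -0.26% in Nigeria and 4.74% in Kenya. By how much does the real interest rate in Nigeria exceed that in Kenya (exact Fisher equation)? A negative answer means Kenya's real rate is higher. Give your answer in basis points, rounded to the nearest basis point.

Nigeria: (1 + 0.1433)/(1 − 0.0026) − 1 = 14.6280%
Kenya: (1 + 0.0270)/(1 + 0.0474) − 1 = -1.9477%
Differential = 14.6280% − (-1.9477%) = 16.5757% → 1658 basis points.

1658 basis points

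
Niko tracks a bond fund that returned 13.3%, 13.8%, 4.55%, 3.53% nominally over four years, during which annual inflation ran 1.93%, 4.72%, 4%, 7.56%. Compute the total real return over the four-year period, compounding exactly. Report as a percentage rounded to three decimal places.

Compound the nominal returns: 1.1330 × 1.1380 × 1.0455 × 1.0353 = 1.395605.
Compound inflation: 1.0193 × 1.0472 × 1.0400 × 1.0756 = 1.194032.
Deflate: 1.395605 / 1.194032 = 1.168817.
Total real return = 1.168817 − 1 → 16.882%.

16.882%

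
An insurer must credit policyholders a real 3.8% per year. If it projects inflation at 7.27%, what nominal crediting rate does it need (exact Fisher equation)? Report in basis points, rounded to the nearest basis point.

(1 + i) = (1 + r)(1 + π) = 1.03800 × 1.07270 = 1.1134626
i = 1.1134626 − 1, so the required nominal rate is 1135 basis points.

1135 basis points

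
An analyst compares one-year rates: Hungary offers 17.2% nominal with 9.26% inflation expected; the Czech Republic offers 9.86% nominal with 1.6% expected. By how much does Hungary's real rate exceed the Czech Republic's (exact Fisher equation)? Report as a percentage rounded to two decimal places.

Hungary: (1 + 0.1720)/(1 + 0.0926) − 1 = 7.2671%
The Czech Republic: (1 + 0.0986)/(1 + 0.0160) − 1 = 8.1299%
Differential = 7.2671% − 8.1299% = -0.8629% → -0.86%.

-0.86%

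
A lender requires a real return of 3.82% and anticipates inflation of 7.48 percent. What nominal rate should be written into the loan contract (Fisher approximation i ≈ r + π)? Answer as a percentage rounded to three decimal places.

11.300%

i ≈ r + π = 3.82% + 7.48% = 11.300%.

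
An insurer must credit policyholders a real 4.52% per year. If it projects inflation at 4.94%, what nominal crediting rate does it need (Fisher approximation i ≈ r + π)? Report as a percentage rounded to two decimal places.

9.46%

i ≈ r + π = 4.52% + 4.94% = 9.46%.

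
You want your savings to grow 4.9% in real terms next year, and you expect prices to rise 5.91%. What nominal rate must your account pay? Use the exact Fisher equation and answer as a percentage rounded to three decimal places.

11.100%

(1 + i) = (1 + r)(1 + π) = 1.04900 × 1.05910 = 1.1109959
i = 1.1109959 − 1, so the required nominal rate is 11.100%.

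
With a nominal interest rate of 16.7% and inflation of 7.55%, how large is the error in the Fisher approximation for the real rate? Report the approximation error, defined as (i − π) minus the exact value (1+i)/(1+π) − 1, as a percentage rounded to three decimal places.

Approximate: r ≈ 16.700% − 7.550% = 9.1500%
Exact: (1 + 0.1670)/(1 + 0.0755) − 1 = 8.5077%
Error = 9.1500% − 8.5077% = 0.6423% → 0.642%.

0.642%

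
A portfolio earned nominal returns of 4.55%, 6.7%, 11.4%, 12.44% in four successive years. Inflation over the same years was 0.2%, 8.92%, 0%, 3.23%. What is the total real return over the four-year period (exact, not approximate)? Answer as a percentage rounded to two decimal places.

24.03%

Nominal growth factor = 1.0455 × 1.0670 × 1.1140 × 1.1244 = 1.397316
Price-level growth factor = 1.0020 × 1.0892 × 1.0000 × 1.0323 = 1.126630
Real growth factor = 1.397316 / 1.126630 = 1.240261
Total real return = 1.240261 − 1 → 24.03%.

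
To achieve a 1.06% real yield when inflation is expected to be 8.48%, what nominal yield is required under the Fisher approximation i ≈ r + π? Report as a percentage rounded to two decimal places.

9.54%

i ≈ r + π = 1.06% + 8.48% = 9.54%.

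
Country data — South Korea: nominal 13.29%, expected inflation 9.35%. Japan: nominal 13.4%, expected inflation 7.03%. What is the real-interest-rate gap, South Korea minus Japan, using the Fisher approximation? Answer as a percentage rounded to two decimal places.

South Korea: 13.29% − 9.35% = 3.940%
Japan: 13.4% − 7.03% = 6.370%
Differential = -2.430% → -2.43%.

-2.43%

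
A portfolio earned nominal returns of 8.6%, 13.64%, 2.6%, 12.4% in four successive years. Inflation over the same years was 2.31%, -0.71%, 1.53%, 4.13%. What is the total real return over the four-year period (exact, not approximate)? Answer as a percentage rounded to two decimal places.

32.52%

Nominal growth factor = 1.0860 × 1.1364 × 1.0260 × 1.1240 = 1.423229
Price-level growth factor = 1.0231 × 0.9929 × 1.0153 × 1.0413 = 1.073974
Real growth factor = 1.423229 / 1.073974 = 1.325198
Total real return = 1.325198 − 1 → 32.52%.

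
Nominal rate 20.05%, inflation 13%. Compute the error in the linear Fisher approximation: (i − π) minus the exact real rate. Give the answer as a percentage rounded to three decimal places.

0.811%

Approximate: r ≈ 20.050% − 13.000% = 7.0500%
Exact: (1 + 0.2005)/(1 + 0.1300) − 1 = 6.2389%
Error = 7.0500% − 6.2389% = 0.8111% → 0.811%.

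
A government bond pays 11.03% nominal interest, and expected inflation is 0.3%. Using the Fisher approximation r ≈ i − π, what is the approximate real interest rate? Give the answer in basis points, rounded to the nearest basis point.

1073 basis points

r ≈ i − π = 11.03% − 0.3% = 1073 basis points.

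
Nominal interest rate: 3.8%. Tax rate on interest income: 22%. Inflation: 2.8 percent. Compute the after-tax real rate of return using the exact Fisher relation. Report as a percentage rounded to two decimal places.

0.16%

After-tax nominal return = 3.8% × (1 − 0.22) = 2.9640%.
1 + r = 1.02964 / 1.02800 = 1.001595
After-tax real rate = 1.001595 − 1 → 0.16%.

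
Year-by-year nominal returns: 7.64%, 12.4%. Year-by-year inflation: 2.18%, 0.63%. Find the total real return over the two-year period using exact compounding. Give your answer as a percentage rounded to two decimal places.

Compound the nominal returns: 1.0764 × 1.1240 = 1.209874.
Compound inflation: 1.0218 × 1.0063 = 1.028237.
Deflate: 1.209874 / 1.028237 = 1.176648.
Total real return = 1.176648 − 1 → 17.66%.

17.66%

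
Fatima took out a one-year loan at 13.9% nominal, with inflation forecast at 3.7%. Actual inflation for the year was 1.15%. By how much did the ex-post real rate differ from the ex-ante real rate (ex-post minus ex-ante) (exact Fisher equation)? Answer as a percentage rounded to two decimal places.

2.77%

Ex-ante: (1 + 0.1390)/(1 + 0.0370) − 1 = 9.8361%
Ex-post: (1 + 0.1390)/(1 + 0.0115) − 1 = 12.6050%
Difference (ex-post − ex-ante) = 2.7690% → 2.77%.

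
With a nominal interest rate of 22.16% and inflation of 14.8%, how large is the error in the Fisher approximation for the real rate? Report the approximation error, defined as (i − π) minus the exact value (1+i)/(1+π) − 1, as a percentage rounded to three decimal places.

Approximate: r ≈ 22.160% − 14.800% = 7.3600%
Exact: (1 + 0.2216)/(1 + 0.1480) − 1 = 6.4111%
Error = 7.3600% − 6.4111% = 0.9489% → 0.949%.

0.949%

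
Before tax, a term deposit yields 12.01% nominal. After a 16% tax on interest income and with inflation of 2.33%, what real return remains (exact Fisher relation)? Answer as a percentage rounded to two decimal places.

7.58%

After-tax nominal return = 12.01% × (1 − 0.16) = 10.0884%.
1 + r = 1.100884 / 1.02330 = 1.075817
After-tax real rate = 1.075817 − 1 → 7.58%.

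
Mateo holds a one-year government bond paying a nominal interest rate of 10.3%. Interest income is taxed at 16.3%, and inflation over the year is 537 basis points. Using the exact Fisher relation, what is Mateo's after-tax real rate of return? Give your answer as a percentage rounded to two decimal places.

3.09%

After-tax nominal return = 10.3% × (1 − 0.163) = 8.6211%.
1 + r = 1.086211 / 1.05370 = 1.030854
After-tax real rate = 1.030854 − 1 → 3.09%.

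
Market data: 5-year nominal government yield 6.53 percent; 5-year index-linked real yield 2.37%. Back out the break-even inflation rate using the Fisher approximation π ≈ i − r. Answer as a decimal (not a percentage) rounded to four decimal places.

π ≈ i − r = 6.53% − 2.37% → 0.0416.

0.0416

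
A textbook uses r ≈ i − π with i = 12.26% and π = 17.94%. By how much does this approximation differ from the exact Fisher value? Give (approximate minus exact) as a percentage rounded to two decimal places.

-0.86%

Approximate: r ≈ 12.260% − 17.940% = -5.6800%
Exact: (1 + 0.1226)/(1 + 0.1794) − 1 = -4.8160%
Error = -5.6800% − (-4.8160%) = -0.8640% → -0.86%.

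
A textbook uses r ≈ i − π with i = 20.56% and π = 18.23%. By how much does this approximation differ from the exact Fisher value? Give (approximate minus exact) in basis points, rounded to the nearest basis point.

Approximate: r ≈ 20.560% − 18.230% = 2.3300%
Exact: (1 + 0.2056)/(1 + 0.1823) − 1 = 1.9707%
Error = 2.3300% − 1.9707% = 0.3593% → 36 basis points.

36 basis points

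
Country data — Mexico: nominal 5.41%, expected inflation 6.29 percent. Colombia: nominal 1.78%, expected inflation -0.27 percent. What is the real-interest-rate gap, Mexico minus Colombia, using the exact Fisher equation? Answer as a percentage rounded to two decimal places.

Mexico: (1 + 0.0541)/(1 + 0.0629) − 1 = -0.8279%
Colombia: (1 + 0.0178)/(1 − 0.0027) − 1 = 2.0555%
Differential = -0.8279% − 2.0555% = -2.8835% → -2.88%.

-2.88%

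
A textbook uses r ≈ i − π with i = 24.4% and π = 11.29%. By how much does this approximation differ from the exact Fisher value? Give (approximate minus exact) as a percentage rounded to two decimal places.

Approximate: r ≈ 24.400% − 11.290% = 13.1100%
Exact: (1 + 0.2440)/(1 + 0.1129) − 1 = 11.7800%
Error = 13.1100% − 11.7800% = 1.3300% → 1.33%.

1.33%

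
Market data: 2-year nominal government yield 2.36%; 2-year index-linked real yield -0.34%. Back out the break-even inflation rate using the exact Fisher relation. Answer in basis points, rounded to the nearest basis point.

271 basis points

(1 + π) = (1 + i)/(1 + r) = 1.02360 / 0.99660 = 1.027092
Break-even inflation = 1.027092 − 1 → 271 basis points.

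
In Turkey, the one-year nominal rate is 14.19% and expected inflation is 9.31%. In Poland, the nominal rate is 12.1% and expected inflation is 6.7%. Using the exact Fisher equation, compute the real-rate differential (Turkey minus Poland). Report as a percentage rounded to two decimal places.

-0.60%

Turkey: (1 + 0.1419)/(1 + 0.0931) − 1 = 4.4644%
Poland: (1 + 0.1210)/(1 + 0.0670) − 1 = 5.0609%
Differential = 4.4644% − 5.0609% = -0.5966% → -0.60%.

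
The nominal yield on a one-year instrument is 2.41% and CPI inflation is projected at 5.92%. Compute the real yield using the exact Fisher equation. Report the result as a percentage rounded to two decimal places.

By the Fisher identity, 1 + r = (1 + i)/(1 + π).
1 + r = 1.02410 / 1.05920 = 0.966862
r = 0.966862 − 1 = -3.3138%, i.e. -3.31%.

-3.31%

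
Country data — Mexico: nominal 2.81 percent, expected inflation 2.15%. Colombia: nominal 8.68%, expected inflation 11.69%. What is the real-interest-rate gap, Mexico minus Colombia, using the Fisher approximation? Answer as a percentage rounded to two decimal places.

Mexico: 2.81% − 2.15% = 0.660%
Colombia: 8.68% − 11.69% = -3.010%
Differential = 3.670% → 3.67%.

3.67%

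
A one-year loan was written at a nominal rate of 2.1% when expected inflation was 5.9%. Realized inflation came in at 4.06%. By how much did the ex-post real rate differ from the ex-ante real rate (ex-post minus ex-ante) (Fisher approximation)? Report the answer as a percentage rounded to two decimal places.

1.84%

Ex-ante: 2.1% − 5.9% = -3.800%
Ex-post: 2.1% − 4.06% = -1.960%
Difference (ex-post − ex-ante) = 1.8400% → 1.84%.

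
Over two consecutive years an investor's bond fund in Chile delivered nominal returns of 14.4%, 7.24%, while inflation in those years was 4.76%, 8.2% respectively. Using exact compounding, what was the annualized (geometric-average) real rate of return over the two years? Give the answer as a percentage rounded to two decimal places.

4.04%

Compound the nominal returns: 1.1440 × 1.0724 = 1.22682560.
Compound inflation: 1.0476 × 1.0820 = 1.13350320.
Deflate: 1.22682560 / 1.13350320 = 1.08233095.
Annualized real rate = 1.08233095^(1/2) − 1 = 4.0351% → 4.04%.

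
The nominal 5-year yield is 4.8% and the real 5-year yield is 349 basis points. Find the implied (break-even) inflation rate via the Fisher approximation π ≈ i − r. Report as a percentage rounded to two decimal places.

1.31%

π ≈ i − r = 4.8% − 3.49% → 1.31%.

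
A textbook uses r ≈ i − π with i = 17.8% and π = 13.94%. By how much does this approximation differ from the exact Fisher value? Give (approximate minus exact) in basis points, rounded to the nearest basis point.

47 basis points

Approximate: r ≈ 17.800% − 13.940% = 3.8600%
Exact: (1 + 0.1780)/(1 + 0.1394) − 1 = 3.3877%
Error = 3.8600% − 3.3877% = 0.4723% → 47 basis points.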